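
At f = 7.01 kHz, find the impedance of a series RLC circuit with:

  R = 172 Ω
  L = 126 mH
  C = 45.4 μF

Step 1 — Angular frequency: ω = 2π·f = 2π·7010 = 4.405e+04 rad/s.
Step 2 — Component impedances:
  R: Z = R = 172 Ω
  L: Z = jωL = j·4.405e+04·0.126 = 0 + j5550 Ω
  C: Z = 1/(jωC) = -j/(ω·C) = 0 - j0.5001 Ω
Step 3 — Series combination: Z_total = R + L + C = 172 + j5549 Ω = 5552∠88.2° Ω.

Z = 172 + j5549 Ω = 5552∠88.2° Ω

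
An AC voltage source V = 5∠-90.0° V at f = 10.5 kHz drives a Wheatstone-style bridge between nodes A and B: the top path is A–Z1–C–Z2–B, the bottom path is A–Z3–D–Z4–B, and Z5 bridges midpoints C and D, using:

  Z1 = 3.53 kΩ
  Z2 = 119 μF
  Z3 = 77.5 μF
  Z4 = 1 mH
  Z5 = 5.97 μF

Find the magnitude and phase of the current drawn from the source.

Step 1 — Angular frequency: ω = 2π·f = 2π·1.05e+04 = 6.597e+04 rad/s.
Step 2 — Component impedances:
  Z1: Z = R = 3530 Ω
  Z2: Z = 1/(jωC) = -j/(ω·C) = 0 - j0.1274 Ω
  Z3: Z = 1/(jωC) = -j/(ω·C) = 0 - j0.1956 Ω
  Z4: Z = jωL = j·6.597e+04·0.001 = 0 + j65.97 Ω
  Z5: Z = 1/(jωC) = -j/(ω·C) = 0 - j2.539 Ω
Step 3 — Bridge requires nodal analysis (the Z5 bridge couples midpoints C and D, so the two paths cannot be reduced to a simple series/parallel combination). Setting node B to ground and injecting 1 A at node A, the 3-node admittance system at A, C, D solves to V_A = Z_AB = 0.002287 - j2.974 Ω = 2.974∠-90.0° Ω.
Step 4 — Source phasor: V = 5∠-90.0° V = 0 - j5 V.
Step 5 — Ohm's law: I = V / Z_total = (0 - j5) / (0.002287 - j2.974) = 1.681 - j0.001293 A.
Step 6 — Convert to polar: |I| = 1.681 A, ∠I = -0.0°.

I = 1.681∠-0.0° A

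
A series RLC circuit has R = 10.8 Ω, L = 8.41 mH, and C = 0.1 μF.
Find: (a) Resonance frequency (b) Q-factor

Step 1 — Resonance condition Im(Z)=0 gives ω₀ = 1/√(LC).
Step 2 — ω₀ = 1/√(0.00841·1e-07) = 3.448e+04 rad/s.
Step 3 — f₀ = ω₀/(2π) = 5488 Hz.
Step 4 — Series Q: Q = ω₀L/R = 3.448e+04·0.00841/10.8 = 26.85.

(a) f₀ = 5488 Hz  (b) Q = 26.85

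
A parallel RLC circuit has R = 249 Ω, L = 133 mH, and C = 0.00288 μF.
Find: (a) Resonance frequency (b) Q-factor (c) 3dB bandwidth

Step 1 — Resonance: ω₀ = 1/√(LC) = 1/√(0.133·2.88e-09) = 5.109e+04 rad/s.
Step 2 — f₀ = ω₀/(2π) = 8132 Hz.
Step 3 — Parallel Q: Q = R/(ω₀L) = 249/(5.109e+04·0.133) = 0.03664.
Step 4 — Bandwidth: Δω = ω₀/Q = 1.394e+06 rad/s; BW = Δω/(2π) = 2.219e+05 Hz.

(a) f₀ = 8132 Hz  (b) Q = 0.03664  (c) BW = 2.219e+05 Hz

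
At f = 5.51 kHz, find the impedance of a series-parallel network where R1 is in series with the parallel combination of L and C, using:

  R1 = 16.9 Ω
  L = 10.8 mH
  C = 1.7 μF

Step 1 — Angular frequency: ω = 2π·f = 2π·5510 = 3.462e+04 rad/s.
Step 2 — Component impedances:
  R1: Z = R = 16.9 Ω
  L: Z = jωL = j·3.462e+04·0.0108 = 0 + j373.9 Ω
  C: Z = 1/(jωC) = -j/(ω·C) = 0 - j16.99 Ω
Step 3 — Parallel branch: L || C = 1/(1/L + 1/C) = 0 - j17.8 Ω.
Step 4 — Series with R1: Z_total = R1 + (L || C) = 16.9 - j17.8 Ω = 24.54∠-46.5° Ω.

Z = 16.9 - j17.8 Ω = 24.54∠-46.5° Ω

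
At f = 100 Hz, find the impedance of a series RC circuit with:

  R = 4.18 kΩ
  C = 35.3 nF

Step 1 — Angular frequency: ω = 2π·f = 2π·100 = 628.3 rad/s.
Step 2 — Component impedances:
  R: Z = R = 4180 Ω
  C: Z = 1/(jωC) = -j/(ω·C) = 0 - j4.509e+04 Ω
Step 3 — Series combination: Z_total = R + C = 4180 - j4.509e+04 Ω = 4.528e+04∠-84.7° Ω.

Z = 4180 - j4.509e+04 Ω = 4.528e+04∠-84.7° Ω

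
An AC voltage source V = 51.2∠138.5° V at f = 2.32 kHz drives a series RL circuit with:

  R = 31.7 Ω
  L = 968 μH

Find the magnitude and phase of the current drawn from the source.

Step 1 — Angular frequency: ω = 2π·f = 2π·2320 = 1.458e+04 rad/s.
Step 2 — Component impedances:
  R: Z = R = 31.7 Ω
  L: Z = jωL = j·1.458e+04·0.000968 = 0 + j14.11 Ω
Step 3 — Series combination: Z_total = R + L = 31.7 + j14.11 Ω = 34.7∠24.0° Ω.
Step 4 — Source phasor: V = 51.2∠138.5° V = -38.35 + j33.93 V.
Step 5 — Ohm's law: I = V / Z_total = (-38.35 + j33.93) / (31.7 + j14.11) = -0.612 + j1.343 A.
Step 6 — Convert to polar: |I| = 1.476 A, ∠I = 114.5°.

I = 1.476∠114.5° A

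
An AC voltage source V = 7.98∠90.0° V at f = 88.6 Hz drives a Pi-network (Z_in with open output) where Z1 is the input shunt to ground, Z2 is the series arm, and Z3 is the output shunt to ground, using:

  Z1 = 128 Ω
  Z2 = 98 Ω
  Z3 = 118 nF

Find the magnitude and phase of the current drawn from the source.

Step 1 — Angular frequency: ω = 2π·f = 2π·88.6 = 556.7 rad/s.
Step 2 — Component impedances:
  Z1: Z = R = 128 Ω
  Z2: Z = R = 98 Ω
  Z3: Z = 1/(jωC) = -j/(ω·C) = 0 - j1.522e+04 Ω
Step 3 — With open output, the series arm Z2 and the output shunt Z3 appear in series to ground: Z2 + Z3 = 98 - j1.522e+04 Ω.
Step 4 — Parallel with input shunt Z1: Z_in = Z1 || (Z2 + Z3) = 128 - j1.076 Ω = 128∠-0.5° Ω.
Step 5 — Source phasor: V = 7.98∠90.0° V = 0 + j7.98 V.
Step 6 — Ohm's law: I = V / Z_total = (0 + j7.98) / (128 - j1.076) = -0.0005242 + j0.06235 A.
Step 7 — Convert to polar: |I| = 0.06235 A, ∠I = 90.5°.

I = 0.06235∠90.5° A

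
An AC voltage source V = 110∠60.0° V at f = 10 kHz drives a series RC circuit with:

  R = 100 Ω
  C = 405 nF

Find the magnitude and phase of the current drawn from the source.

Step 1 — Angular frequency: ω = 2π·f = 2π·1e+04 = 6.283e+04 rad/s.
Step 2 — Component impedances:
  R: Z = R = 100 Ω
  C: Z = 1/(jωC) = -j/(ω·C) = 0 - j39.3 Ω
Step 3 — Series combination: Z_total = R + C = 100 - j39.3 Ω = 107.4∠-21.5° Ω.
Step 4 — Source phasor: V = 110∠60.0° V = 55 + j95.26 V.
Step 5 — Ohm's law: I = V / Z_total = (55 + j95.26) / (100 - j39.3) = 0.1521 + j1.012 A.
Step 6 — Convert to polar: |I| = 1.024 A, ∠I = 81.5°.

I = 1.024∠81.5° A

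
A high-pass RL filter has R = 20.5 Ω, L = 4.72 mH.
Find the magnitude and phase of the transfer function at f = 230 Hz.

Step 1 — Angular frequency: ω = 2π·230 = 1445 rad/s.
Step 2 — Transfer function: H(jω) = jωL/(R + jωL).
Step 3 — Numerator jωL = j·6.821; denominator R + jωL = 20.5 + j6.821.
Step 4 — H = 0.09968 + j0.2996.
Step 5 — Magnitude: |H| = 0.3157 (-10.0 dB); phase: φ = 71.6°.

|H| = 0.3157 (-10.0 dB), φ = 71.6°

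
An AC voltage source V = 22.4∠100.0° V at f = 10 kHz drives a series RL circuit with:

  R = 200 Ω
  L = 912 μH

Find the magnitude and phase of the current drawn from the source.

Step 1 — Angular frequency: ω = 2π·f = 2π·1e+04 = 6.283e+04 rad/s.
Step 2 — Component impedances:
  R: Z = R = 200 Ω
  L: Z = jωL = j·6.283e+04·0.000912 = 0 + j57.3 Ω
Step 3 — Series combination: Z_total = R + L = 200 + j57.3 Ω = 208∠16.0° Ω.
Step 4 — Source phasor: V = 22.4∠100.0° V = -3.89 + j22.06 V.
Step 5 — Ohm's law: I = V / Z_total = (-3.89 + j22.06) / (200 + j57.3) = 0.01123 + j0.1071 A.
Step 6 — Convert to polar: |I| = 0.1077 A, ∠I = 84.0°.

I = 0.1077∠84.0° A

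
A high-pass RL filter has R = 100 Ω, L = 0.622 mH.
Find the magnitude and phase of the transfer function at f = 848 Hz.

Step 1 — Angular frequency: ω = 2π·848 = 5328 rad/s.
Step 2 — Transfer function: H(jω) = jωL/(R + jωL).
Step 3 — Numerator jωL = j·3.314; denominator R + jωL = 100 + j3.314.
Step 4 — H = 0.001097 + j0.0331.
Step 5 — Magnitude: |H| = 0.03312 (-29.6 dB); phase: φ = 88.1°.

|H| = 0.03312 (-29.6 dB), φ = 88.1°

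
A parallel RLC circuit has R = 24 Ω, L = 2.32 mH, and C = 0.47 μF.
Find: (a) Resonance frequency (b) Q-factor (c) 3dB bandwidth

Step 1 — Resonance: ω₀ = 1/√(LC) = 1/√(0.00232·4.7e-07) = 3.028e+04 rad/s.
Step 2 — f₀ = ω₀/(2π) = 4820 Hz.
Step 3 — Parallel Q: Q = R/(ω₀L) = 24/(3.028e+04·0.00232) = 0.3416.
Step 4 — Bandwidth: Δω = ω₀/Q = 8.865e+04 rad/s; BW = Δω/(2π) = 1.411e+04 Hz.

(a) f₀ = 4820 Hz  (b) Q = 0.3416  (c) BW = 1.411e+04 Hz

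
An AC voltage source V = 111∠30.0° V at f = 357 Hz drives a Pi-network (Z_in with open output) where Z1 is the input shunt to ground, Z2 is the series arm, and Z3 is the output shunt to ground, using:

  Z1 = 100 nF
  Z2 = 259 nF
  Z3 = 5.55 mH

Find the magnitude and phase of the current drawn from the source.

Step 1 — Angular frequency: ω = 2π·f = 2π·357 = 2243 rad/s.
Step 2 — Component impedances:
  Z1: Z = 1/(jωC) = -j/(ω·C) = 0 - j4458 Ω
  Z2: Z = 1/(jωC) = -j/(ω·C) = 0 - j1721 Ω
  Z3: Z = jωL = j·2243·0.00555 = 0 + j12.45 Ω
Step 3 — With open output, the series arm Z2 and the output shunt Z3 appear in series to ground: Z2 + Z3 = 0 - j1709 Ω.
Step 4 — Parallel with input shunt Z1: Z_in = Z1 || (Z2 + Z3) = 0 - j1235 Ω = 1235∠-90.0° Ω.
Step 5 — Source phasor: V = 111∠30.0° V = 96.13 + j55.5 V.
Step 6 — Ohm's law: I = V / Z_total = (96.13 + j55.5) / (0 - j1235) = -0.04493 + j0.07782 A.
Step 7 — Convert to polar: |I| = 0.08985 A, ∠I = 120.0°.

I = 0.08985∠120.0° A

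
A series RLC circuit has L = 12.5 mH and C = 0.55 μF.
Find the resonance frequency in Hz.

Step 1 — Resonance condition Im(Z)=0 gives ω₀ = 1/√(LC).
Step 2 — ω₀ = 1/√(0.0125·5.5e-07) = 1.206e+04 rad/s.
Step 3 — f₀ = ω₀/(2π) = 1919 Hz.

f₀ = 1919 Hz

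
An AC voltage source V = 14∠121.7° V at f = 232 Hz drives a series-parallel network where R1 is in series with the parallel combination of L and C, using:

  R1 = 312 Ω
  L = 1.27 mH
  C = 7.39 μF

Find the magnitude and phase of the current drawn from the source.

Step 1 — Angular frequency: ω = 2π·f = 2π·232 = 1458 rad/s.
Step 2 — Component impedances:
  R1: Z = R = 312 Ω
  L: Z = jωL = j·1458·0.00127 = 0 + j1.851 Ω
  C: Z = 1/(jωC) = -j/(ω·C) = 0 - j92.83 Ω
Step 3 — Parallel branch: L || C = 1/(1/L + 1/C) = 0 + j1.889 Ω.
Step 4 — Series with R1: Z_total = R1 + (L || C) = 312 + j1.889 Ω = 312∠0.3° Ω.
Step 5 — Source phasor: V = 14∠121.7° V = -7.357 + j11.91 V.
Step 6 — Ohm's law: I = V / Z_total = (-7.357 + j11.91) / (312 + j1.889) = -0.02335 + j0.03832 A.
Step 7 — Convert to polar: |I| = 0.04487 A, ∠I = 121.4°.

I = 0.04487∠121.4° A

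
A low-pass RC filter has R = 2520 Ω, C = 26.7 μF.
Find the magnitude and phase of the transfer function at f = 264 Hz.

Step 1 — Angular frequency: ω = 2π·264 = 1659 rad/s.
Step 2 — Transfer function: H(jω) = 1/(1 + jωRC).
Step 3 — Denominator: 1 + jωRC = 1 + j·1659·2520·2.67e-05 = 1 + j111.6.
Step 4 — H = 8.027e-05 - j0.008959.
Step 5 — Magnitude: |H| = 0.00896 (-41.0 dB); phase: φ = -89.5°.

|H| = 0.00896 (-41.0 dB), φ = -89.5°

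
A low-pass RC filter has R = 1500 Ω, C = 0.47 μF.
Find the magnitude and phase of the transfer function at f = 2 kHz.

Step 1 — Angular frequency: ω = 2π·2000 = 1.257e+04 rad/s.
Step 2 — Transfer function: H(jω) = 1/(1 + jωRC).
Step 3 — Denominator: 1 + jωRC = 1 + j·1.257e+04·1500·4.7e-07 = 1 + j8.859.
Step 4 — H = 0.01258 - j0.1115.
Step 5 — Magnitude: |H| = 0.1122 (-19.0 dB); phase: φ = -83.6°.

|H| = 0.1122 (-19.0 dB), φ = -83.6°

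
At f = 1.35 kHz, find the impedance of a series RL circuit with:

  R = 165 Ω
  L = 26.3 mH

Step 1 — Angular frequency: ω = 2π·f = 2π·1350 = 8482 rad/s.
Step 2 — Component impedances:
  R: Z = R = 165 Ω
  L: Z = jωL = j·8482·0.0263 = 0 + j223.1 Ω
Step 3 — Series combination: Z_total = R + L = 165 + j223.1 Ω = 277.5∠53.5° Ω.

Z = 165 + j223.1 Ω = 277.5∠53.5° Ω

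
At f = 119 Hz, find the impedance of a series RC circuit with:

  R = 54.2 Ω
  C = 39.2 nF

Step 1 — Angular frequency: ω = 2π·f = 2π·119 = 747.7 rad/s.
Step 2 — Component impedances:
  R: Z = R = 54.2 Ω
  C: Z = 1/(jωC) = -j/(ω·C) = 0 - j3.412e+04 Ω
Step 3 — Series combination: Z_total = R + C = 54.2 - j3.412e+04 Ω = 3.412e+04∠-89.9° Ω.

Z = 54.2 - j3.412e+04 Ω = 3.412e+04∠-89.9° Ω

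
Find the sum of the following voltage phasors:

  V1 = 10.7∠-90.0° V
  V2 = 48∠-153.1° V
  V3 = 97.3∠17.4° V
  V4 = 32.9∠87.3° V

Step 1 — Convert each phasor to rectangular form:
  V1 = 10.7·(cos(-90.0°) + j·sin(-90.0°)) = 0 - j10.7 V
  V2 = 48·(cos(-153.1°) + j·sin(-153.1°)) = -42.81 - j21.72 V
  V3 = 97.3·(cos(17.4°) + j·sin(17.4°)) = 92.85 + j29.1 V
  V4 = 32.9·(cos(87.3°) + j·sin(87.3°)) = 1.55 + j32.86 V
Step 2 — Sum components: V_total = 51.59 + j29.54 V.
Step 3 — Convert to polar: |V_total| = 59.45 V, ∠V_total = 29.8°.

V_total = 59.45∠29.8° V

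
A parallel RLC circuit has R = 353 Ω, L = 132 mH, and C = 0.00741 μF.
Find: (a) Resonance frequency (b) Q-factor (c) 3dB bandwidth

Step 1 — Resonance: ω₀ = 1/√(LC) = 1/√(0.132·7.41e-09) = 3.197e+04 rad/s.
Step 2 — f₀ = ω₀/(2π) = 5089 Hz.
Step 3 — Parallel Q: Q = R/(ω₀L) = 353/(3.197e+04·0.132) = 0.08364.
Step 4 — Bandwidth: Δω = ω₀/Q = 3.823e+05 rad/s; BW = Δω/(2π) = 6.085e+04 Hz.

(a) f₀ = 5089 Hz  (b) Q = 0.08364  (c) BW = 6.085e+04 Hz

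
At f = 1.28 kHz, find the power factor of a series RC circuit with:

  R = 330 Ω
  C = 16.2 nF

Step 1 — Angular frequency: ω = 2π·f = 2π·1280 = 8042 rad/s.
Step 2 — Component impedances:
  R: Z = R = 330 Ω
  C: Z = 1/(jωC) = -j/(ω·C) = 0 - j7675 Ω
Step 3 — Series combination: Z_total = R + C = 330 - j7675 Ω = 7682∠-87.5° Ω.
Step 4 — Power factor: PF = cos(φ) = Re(Z)/|Z| = 330/7682 = 0.04296.
Step 5 — Type: Im(Z) = -7675 ⇒ leading (phase φ = -87.5°).

PF = 0.04296 (leading, φ = -87.5°)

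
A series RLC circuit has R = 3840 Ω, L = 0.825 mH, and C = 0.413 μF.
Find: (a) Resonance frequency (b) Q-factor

Step 1 — Resonance condition Im(Z)=0 gives ω₀ = 1/√(LC).
Step 2 — ω₀ = 1/√(0.000825·4.13e-07) = 5.417e+04 rad/s.
Step 3 — f₀ = ω₀/(2π) = 8622 Hz.
Step 4 — Series Q: Q = ω₀L/R = 5.417e+04·0.000825/3840 = 0.01164.

(a) f₀ = 8622 Hz  (b) Q = 0.01164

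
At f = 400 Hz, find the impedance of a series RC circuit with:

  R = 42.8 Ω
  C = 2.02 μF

Step 1 — Angular frequency: ω = 2π·f = 2π·400 = 2513 rad/s.
Step 2 — Component impedances:
  R: Z = R = 42.8 Ω
  C: Z = 1/(jωC) = -j/(ω·C) = 0 - j197 Ω
Step 3 — Series combination: Z_total = R + C = 42.8 - j197 Ω = 201.6∠-77.7° Ω.

Z = 42.8 - j197 Ω = 201.6∠-77.7° Ω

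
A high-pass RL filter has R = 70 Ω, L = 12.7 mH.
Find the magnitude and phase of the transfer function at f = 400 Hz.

Step 1 — Angular frequency: ω = 2π·400 = 2513 rad/s.
Step 2 — Transfer function: H(jω) = jωL/(R + jωL).
Step 3 — Numerator jωL = j·31.92; denominator R + jωL = 70 + j31.92.
Step 4 — H = 0.1721 + j0.3775.
Step 5 — Magnitude: |H| = 0.4149 (-7.6 dB); phase: φ = 65.5°.

|H| = 0.4149 (-7.6 dB), φ = 65.5°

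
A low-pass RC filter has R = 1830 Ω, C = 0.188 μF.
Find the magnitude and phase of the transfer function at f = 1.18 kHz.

Step 1 — Angular frequency: ω = 2π·1180 = 7414 rad/s.
Step 2 — Transfer function: H(jω) = 1/(1 + jωRC).
Step 3 — Denominator: 1 + jωRC = 1 + j·7414·1830·1.88e-07 = 1 + j2.551.
Step 4 — H = 0.1332 - j0.3398.
Step 5 — Magnitude: |H| = 0.365 (-8.8 dB); phase: φ = -68.6°.

|H| = 0.365 (-8.8 dB), φ = -68.6°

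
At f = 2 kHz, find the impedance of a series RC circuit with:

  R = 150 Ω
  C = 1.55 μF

Step 1 — Angular frequency: ω = 2π·f = 2π·2000 = 1.257e+04 rad/s.
Step 2 — Component impedances:
  R: Z = R = 150 Ω
  C: Z = 1/(jωC) = -j/(ω·C) = 0 - j51.34 Ω
Step 3 — Series combination: Z_total = R + C = 150 - j51.34 Ω = 158.5∠-18.9° Ω.

Z = 150 - j51.34 Ω = 158.5∠-18.9° Ω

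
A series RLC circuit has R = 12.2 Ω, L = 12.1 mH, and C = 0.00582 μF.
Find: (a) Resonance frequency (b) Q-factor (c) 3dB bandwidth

Step 1 — Resonance: ω₀ = 1/√(LC) = 1/√(0.0121·5.82e-09) = 1.192e+05 rad/s.
Step 2 — f₀ = ω₀/(2π) = 1.897e+04 Hz.
Step 3 — Series Q: Q = ω₀L/R = 1.192e+05·0.0121/12.2 = 118.2.
Step 4 — Bandwidth: Δω = ω₀/Q = 1008 rad/s; BW = Δω/(2π) = 160.5 Hz.

(a) f₀ = 1.897e+04 Hz  (b) Q = 118.2  (c) BW = 160.5 Hz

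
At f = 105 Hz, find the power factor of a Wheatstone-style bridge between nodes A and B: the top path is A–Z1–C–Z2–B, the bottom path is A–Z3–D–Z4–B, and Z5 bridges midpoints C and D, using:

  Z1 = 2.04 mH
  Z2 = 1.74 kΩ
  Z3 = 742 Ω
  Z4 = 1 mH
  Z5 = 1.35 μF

Step 1 — Angular frequency: ω = 2π·f = 2π·105 = 659.7 rad/s.
Step 2 — Component impedances:
  Z1: Z = jωL = j·659.7·0.00204 = 0 + j1.346 Ω
  Z2: Z = R = 1740 Ω
  Z3: Z = R = 742 Ω
  Z4: Z = jωL = j·659.7·0.001 = 0 + j0.6597 Ω
  Z5: Z = 1/(jωC) = -j/(ω·C) = 0 - j1123 Ω
Step 3 — Bridge requires nodal analysis (the Z5 bridge couples midpoints C and D, so the two paths cannot be reduced to a simple series/parallel combination). Setting node B to ground and injecting 1 A at node A, the 3-node admittance system at A, C, D solves to V_A = Z_AB = 427.8 - j197.9 Ω = 471.4∠-24.8° Ω.
Step 4 — Power factor: PF = cos(φ) = Re(Z)/|Z| = 427.84/471.39 = 0.9076.
Step 5 — Type: Im(Z) = -197.9 ⇒ leading (phase φ = -24.8°).

PF = 0.9076 (leading, φ = -24.8°)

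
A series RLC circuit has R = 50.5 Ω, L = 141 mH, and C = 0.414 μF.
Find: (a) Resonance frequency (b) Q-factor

Step 1 — Resonance condition Im(Z)=0 gives ω₀ = 1/√(LC).
Step 2 — ω₀ = 1/√(0.141·4.14e-07) = 4139 rad/s.
Step 3 — f₀ = ω₀/(2π) = 658.7 Hz.
Step 4 — Series Q: Q = ω₀L/R = 4139·0.141/50.5 = 11.56.

(a) f₀ = 658.7 Hz  (b) Q = 11.56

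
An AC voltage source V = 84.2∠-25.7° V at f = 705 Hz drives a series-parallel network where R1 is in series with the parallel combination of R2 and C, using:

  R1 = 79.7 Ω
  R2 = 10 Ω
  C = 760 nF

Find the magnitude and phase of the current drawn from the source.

Step 1 — Angular frequency: ω = 2π·f = 2π·705 = 4430 rad/s.
Step 2 — Component impedances:
  R1: Z = R = 79.7 Ω
  R2: Z = R = 10 Ω
  C: Z = 1/(jωC) = -j/(ω·C) = 0 - j297 Ω
Step 3 — Parallel branch: R2 || C = 1/(1/R2 + 1/C) = 9.989 - j0.3363 Ω.
Step 4 — Series with R1: Z_total = R1 + (R2 || C) = 89.69 - j0.3363 Ω = 89.69∠-0.2° Ω.
Step 5 — Source phasor: V = 84.2∠-25.7° V = 75.87 - j36.51 V.
Step 6 — Ohm's law: I = V / Z_total = (75.87 - j36.51) / (89.69 - j0.3363) = 0.8474 - j0.4039 A.
Step 7 — Convert to polar: |I| = 0.9388 A, ∠I = -25.5°.

I = 0.9388∠-25.5° A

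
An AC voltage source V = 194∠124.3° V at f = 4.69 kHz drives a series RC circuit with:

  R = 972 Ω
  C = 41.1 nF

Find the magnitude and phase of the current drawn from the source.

Step 1 — Angular frequency: ω = 2π·f = 2π·4690 = 2.947e+04 rad/s.
Step 2 — Component impedances:
  R: Z = R = 972 Ω
  C: Z = 1/(jωC) = -j/(ω·C) = 0 - j825.7 Ω
Step 3 — Series combination: Z_total = R + C = 972 - j825.7 Ω = 1275∠-40.3° Ω.
Step 4 — Source phasor: V = 194∠124.3° V = -109.3 + j160.3 V.
Step 5 — Ohm's law: I = V / Z_total = (-109.3 + j160.3) / (972 - j825.7) = -0.1467 + j0.04028 A.
Step 6 — Convert to polar: |I| = 0.1521 A, ∠I = 164.6°.

I = 0.1521∠164.6° A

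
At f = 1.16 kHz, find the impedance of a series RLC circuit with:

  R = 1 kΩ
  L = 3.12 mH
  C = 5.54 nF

Step 1 — Angular frequency: ω = 2π·f = 2π·1160 = 7288 rad/s.
Step 2 — Component impedances:
  R: Z = R = 1000 Ω
  L: Z = jωL = j·7288·0.00312 = 0 + j22.74 Ω
  C: Z = 1/(jωC) = -j/(ω·C) = 0 - j2.477e+04 Ω
Step 3 — Series combination: Z_total = R + L + C = 1000 - j2.474e+04 Ω = 2.476e+04∠-87.7° Ω.

Z = 1000 - j2.474e+04 Ω = 2.476e+04∠-87.7° Ω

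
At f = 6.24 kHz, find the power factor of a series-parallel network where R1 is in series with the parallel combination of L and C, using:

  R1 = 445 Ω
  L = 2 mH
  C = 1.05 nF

Step 1 — Angular frequency: ω = 2π·f = 2π·6240 = 3.921e+04 rad/s.
Step 2 — Component impedances:
  R1: Z = R = 445 Ω
  L: Z = jωL = j·3.921e+04·0.002 = 0 + j78.41 Ω
  C: Z = 1/(jωC) = -j/(ω·C) = 0 - j2.429e+04 Ω
Step 3 — Parallel branch: L || C = 1/(1/L + 1/C) = 0 + j78.67 Ω.
Step 4 — Series with R1: Z_total = R1 + (L || C) = 445 + j78.67 Ω = 451.9∠10.0° Ω.
Step 5 — Power factor: PF = cos(φ) = Re(Z)/|Z| = 445/451.9 = 0.9847.
Step 6 — Type: Im(Z) = 78.67 ⇒ lagging (phase φ = 10.0°).

PF = 0.9847 (lagging, φ = 10.0°)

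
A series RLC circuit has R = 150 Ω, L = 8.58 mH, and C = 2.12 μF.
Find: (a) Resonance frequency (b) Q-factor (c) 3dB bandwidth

Step 1 — Resonance: ω₀ = 1/√(LC) = 1/√(0.00858·2.12e-06) = 7415 rad/s.
Step 2 — f₀ = ω₀/(2π) = 1180 Hz.
Step 3 — Series Q: Q = ω₀L/R = 7415·0.00858/150 = 0.4241.
Step 4 — Bandwidth: Δω = ω₀/Q = 1.748e+04 rad/s; BW = Δω/(2π) = 2782 Hz.

(a) f₀ = 1180 Hz  (b) Q = 0.4241  (c) BW = 2782 Hz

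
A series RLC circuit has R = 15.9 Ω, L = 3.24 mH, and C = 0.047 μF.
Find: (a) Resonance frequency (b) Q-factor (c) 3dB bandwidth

Step 1 — Resonance condition Im(Z)=0 gives ω₀ = 1/√(LC).
Step 2 — ω₀ = 1/√(0.00324·4.7e-08) = 8.104e+04 rad/s.
Step 3 — f₀ = ω₀/(2π) = 1.29e+04 Hz.
Step 4 — Series Q: Q = ω₀L/R = 8.104e+04·0.00324/15.9 = 16.51.
Step 5 — 3dB bandwidth: Δω = ω₀/Q = 4907 rad/s; BW = Δω/(2π) = 781 Hz.

(a) f₀ = 1.29e+04 Hz  (b) Q = 16.51  (c) BW = 781 Hz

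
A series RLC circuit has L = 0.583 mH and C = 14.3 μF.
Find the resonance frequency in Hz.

Step 1 — Resonance condition Im(Z)=0 gives ω₀ = 1/√(LC).
Step 2 — ω₀ = 1/√(0.000583·1.43e-05) = 1.095e+04 rad/s.
Step 3 — f₀ = ω₀/(2π) = 1743 Hz.

f₀ = 1743 Hz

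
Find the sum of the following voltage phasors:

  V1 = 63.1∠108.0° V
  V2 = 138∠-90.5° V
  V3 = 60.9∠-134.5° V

Step 1 — Convert each phasor to rectangular form:
  V1 = 63.1·(cos(108.0°) + j·sin(108.0°)) = -19.5 + j60.01 V
  V2 = 138·(cos(-90.5°) + j·sin(-90.5°)) = -1.204 - j138 V
  V3 = 60.9·(cos(-134.5°) + j·sin(-134.5°)) = -42.69 - j43.44 V
Step 2 — Sum components: V_total = -63.39 - j121.4 V.
Step 3 — Convert to polar: |V_total| = 137 V, ∠V_total = -117.6°.

V_total = 137∠-117.6° V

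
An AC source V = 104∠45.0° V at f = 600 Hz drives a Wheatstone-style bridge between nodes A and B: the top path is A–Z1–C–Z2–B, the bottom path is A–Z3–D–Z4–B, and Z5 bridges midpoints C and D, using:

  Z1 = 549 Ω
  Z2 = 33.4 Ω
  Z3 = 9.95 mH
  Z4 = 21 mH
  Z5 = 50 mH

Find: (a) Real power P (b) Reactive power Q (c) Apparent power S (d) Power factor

Step 1 — Angular frequency: ω = 2π·f = 2π·600 = 3770 rad/s.
Step 2 — Component impedances:
  Z1: Z = R = 549 Ω
  Z2: Z = R = 33.4 Ω
  Z3: Z = jωL = j·3770·0.00995 = 0 + j37.51 Ω
  Z4: Z = jωL = j·3770·0.021 = 0 + j79.17 Ω
  Z5: Z = jωL = j·3770·0.05 = 0 + j188.5 Ω
Step 3 — Bridge requires nodal analysis (the Z5 bridge couples midpoints C and D, so the two paths cannot be reduced to a simple series/parallel combination). Setting node B to ground and injecting 1 A at node A, the 3-node admittance system at A, C, D solves to V_A = Z_AB = 17.85 + j93.34 Ω = 95.03∠79.2° Ω.
Step 4 — Source phasor: V = 104∠45.0° V = 73.54 + j73.54 V.
Step 5 — Current: I = V / Z = 0.9055 - j0.6147 A = 1.094∠-34.2° A.
Step 6 — Complex power: S = V·I* = 21.38 + j111.8 VA.
Step 7 — Real power: P = Re(S) = 21.38 W.
Step 8 — Reactive power: Q = Im(S) = 111.8 VAR.
Step 9 — Apparent power: |S| = 113.8 VA.
Step 10 — Power factor: PF = P/|S| = 0.1879 (lagging).

(a) P = 21.38 W  (b) Q = 111.8 VAR  (c) S = 113.8 VA  (d) PF = 0.1879 (lagging)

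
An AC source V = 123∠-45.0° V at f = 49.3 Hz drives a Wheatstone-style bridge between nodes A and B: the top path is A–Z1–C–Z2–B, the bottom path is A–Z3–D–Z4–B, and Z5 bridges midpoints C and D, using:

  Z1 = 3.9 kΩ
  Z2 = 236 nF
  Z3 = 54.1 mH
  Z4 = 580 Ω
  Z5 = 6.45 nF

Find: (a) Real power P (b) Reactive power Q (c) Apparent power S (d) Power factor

Step 1 — Angular frequency: ω = 2π·f = 2π·49.3 = 309.8 rad/s.
Step 2 — Component impedances:
  Z1: Z = R = 3900 Ω
  Z2: Z = 1/(jωC) = -j/(ω·C) = 0 - j1.368e+04 Ω
  Z3: Z = jωL = j·309.8·0.0541 = 0 + j16.76 Ω
  Z4: Z = R = 580 Ω
  Z5: Z = 1/(jωC) = -j/(ω·C) = 0 - j5.005e+05 Ω
Step 3 — Bridge requires nodal analysis (the Z5 bridge couples midpoints C and D, so the two paths cannot be reduced to a simple series/parallel combination). Setting node B to ground and injecting 1 A at node A, the 3-node admittance system at A, C, D solves to V_A = Z_AB = 574 - j5.844 Ω = 574.1∠-0.6° Ω.
Step 4 — Source phasor: V = 123∠-45.0° V = 86.97 - j86.97 V.
Step 5 — Current: I = V / Z = 0.153 - j0.15 A = 0.2143∠-44.4° A.
Step 6 — Complex power: S = V·I* = 26.35 - j0.2683 VA.
Step 7 — Real power: P = Re(S) = 26.35 W.
Step 8 — Reactive power: Q = Im(S) = -0.2683 VAR.
Step 9 — Apparent power: |S| = 26.35 VA.
Step 10 — Power factor: PF = P/|S| = 0.9999 (leading).

(a) P = 26.35 W  (b) Q = -0.2683 VAR  (c) S = 26.35 VA  (d) PF = 0.9999 (leading)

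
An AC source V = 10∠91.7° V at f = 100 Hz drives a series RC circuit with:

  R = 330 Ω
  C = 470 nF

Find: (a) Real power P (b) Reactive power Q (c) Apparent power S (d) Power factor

Step 1 — Angular frequency: ω = 2π·f = 2π·100 = 628.3 rad/s.
Step 2 — Component impedances:
  R: Z = R = 330 Ω
  C: Z = 1/(jωC) = -j/(ω·C) = 0 - j3386 Ω
Step 3 — Series combination: Z_total = R + C = 330 - j3386 Ω = 3402∠-84.4° Ω.
Step 4 — Source phasor: V = 10∠91.7° V = -0.2967 + j9.996 V.
Step 5 — Current: I = V / Z = -0.002932 + j0.0001982 A = 0.002939∠176.1° A.
Step 6 — Complex power: S = V·I* = 0.002851 - j0.02925 VA.
Step 7 — Real power: P = Re(S) = 0.002851 W.
Step 8 — Reactive power: Q = Im(S) = -0.02925 VAR.
Step 9 — Apparent power: |S| = 0.02939 VA.
Step 10 — Power factor: PF = P/|S| = 0.09699 (leading).

(a) P = 0.002851 W  (b) Q = -0.02925 VAR  (c) S = 0.02939 VA  (d) PF = 0.09699 (leading)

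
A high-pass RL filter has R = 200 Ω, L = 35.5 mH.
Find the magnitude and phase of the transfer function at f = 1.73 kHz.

Step 1 — Angular frequency: ω = 2π·1730 = 1.087e+04 rad/s.
Step 2 — Transfer function: H(jω) = jωL/(R + jωL).
Step 3 — Numerator jωL = j·385.9; denominator R + jωL = 200 + j385.9.
Step 4 — H = 0.7883 + j0.4085.
Step 5 — Magnitude: |H| = 0.8878 (-1.0 dB); phase: φ = 27.4°.

|H| = 0.8878 (-1.0 dB), φ = 27.4°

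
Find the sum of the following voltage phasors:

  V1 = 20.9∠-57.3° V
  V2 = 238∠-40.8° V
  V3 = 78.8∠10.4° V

Step 1 — Convert each phasor to rectangular form:
  V1 = 20.9·(cos(-57.3°) + j·sin(-57.3°)) = 11.29 - j17.59 V
  V2 = 238·(cos(-40.8°) + j·sin(-40.8°)) = 180.2 - j155.5 V
  V3 = 78.8·(cos(10.4°) + j·sin(10.4°)) = 77.51 + j14.22 V
Step 2 — Sum components: V_total = 269 - j158.9 V.
Step 3 — Convert to polar: |V_total| = 312.4 V, ∠V_total = -30.6°.

V_total = 312.4∠-30.6° V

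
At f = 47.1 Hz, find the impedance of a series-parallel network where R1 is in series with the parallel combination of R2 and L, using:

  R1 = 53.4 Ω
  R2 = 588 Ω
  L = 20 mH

Step 1 — Angular frequency: ω = 2π·f = 2π·47.1 = 295.9 rad/s.
Step 2 — Component impedances:
  R1: Z = R = 53.4 Ω
  R2: Z = R = 588 Ω
  L: Z = jωL = j·295.9·0.02 = 0 + j5.919 Ω
Step 3 — Parallel branch: R2 || L = 1/(1/R2 + 1/L) = 0.05957 + j5.918 Ω.
Step 4 — Series with R1: Z_total = R1 + (R2 || L) = 53.46 + j5.918 Ω = 53.79∠6.3° Ω.

Z = 53.46 + j5.918 Ω = 53.79∠6.3° Ω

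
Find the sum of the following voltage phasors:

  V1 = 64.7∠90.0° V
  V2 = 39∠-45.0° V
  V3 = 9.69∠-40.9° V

Step 1 — Convert each phasor to rectangular form:
  V1 = 64.7·(cos(90.0°) + j·sin(90.0°)) = 0 + j64.7 V
  V2 = 39·(cos(-45.0°) + j·sin(-45.0°)) = 27.58 - j27.58 V
  V3 = 9.69·(cos(-40.9°) + j·sin(-40.9°)) = 7.324 - j6.344 V
Step 2 — Sum components: V_total = 34.9 + j30.78 V.
Step 3 — Convert to polar: |V_total| = 46.53 V, ∠V_total = 41.4°.

V_total = 46.53∠41.4° V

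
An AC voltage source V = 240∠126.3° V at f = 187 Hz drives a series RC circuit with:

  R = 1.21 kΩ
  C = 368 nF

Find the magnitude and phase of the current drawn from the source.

Step 1 — Angular frequency: ω = 2π·f = 2π·187 = 1175 rad/s.
Step 2 — Component impedances:
  R: Z = R = 1210 Ω
  C: Z = 1/(jωC) = -j/(ω·C) = 0 - j2313 Ω
Step 3 — Series combination: Z_total = R + C = 1210 - j2313 Ω = 2610∠-62.4° Ω.
Step 4 — Source phasor: V = 240∠126.3° V = -142.1 + j193.4 V.
Step 5 — Ohm's law: I = V / Z_total = (-142.1 + j193.4) / (1210 - j2313) = -0.09089 - j0.01388 A.
Step 6 — Convert to polar: |I| = 0.09195 A, ∠I = -171.3°.

I = 0.09195∠-171.3° A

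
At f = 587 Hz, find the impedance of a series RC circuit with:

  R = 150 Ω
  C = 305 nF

Step 1 — Angular frequency: ω = 2π·f = 2π·587 = 3688 rad/s.
Step 2 — Component impedances:
  R: Z = R = 150 Ω
  C: Z = 1/(jωC) = -j/(ω·C) = 0 - j889 Ω
Step 3 — Series combination: Z_total = R + C = 150 - j889 Ω = 901.5∠-80.4° Ω.

Z = 150 - j889 Ω = 901.5∠-80.4° Ω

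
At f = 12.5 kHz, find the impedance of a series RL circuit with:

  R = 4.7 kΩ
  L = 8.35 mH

Step 1 — Angular frequency: ω = 2π·f = 2π·1.25e+04 = 7.854e+04 rad/s.
Step 2 — Component impedances:
  R: Z = R = 4700 Ω
  L: Z = jωL = j·7.854e+04·0.00835 = 0 + j655.8 Ω
Step 3 — Series combination: Z_total = R + L = 4700 + j655.8 Ω = 4746∠7.9° Ω.

Z = 4700 + j655.8 Ω = 4746∠7.9° Ω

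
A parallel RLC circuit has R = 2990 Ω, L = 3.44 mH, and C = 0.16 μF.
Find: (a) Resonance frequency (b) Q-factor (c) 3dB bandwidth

Step 1 — Resonance: ω₀ = 1/√(LC) = 1/√(0.00344·1.6e-07) = 4.262e+04 rad/s.
Step 2 — f₀ = ω₀/(2π) = 6784 Hz.
Step 3 — Parallel Q: Q = R/(ω₀L) = 2990/(4.262e+04·0.00344) = 20.39.
Step 4 — Bandwidth: Δω = ω₀/Q = 2090 rad/s; BW = Δω/(2π) = 332.7 Hz.

(a) f₀ = 6784 Hz  (b) Q = 20.39  (c) BW = 332.7 Hz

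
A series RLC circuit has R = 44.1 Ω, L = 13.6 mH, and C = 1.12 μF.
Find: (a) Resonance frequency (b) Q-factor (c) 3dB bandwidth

Step 1 — Resonance: ω₀ = 1/√(LC) = 1/√(0.0136·1.12e-06) = 8103 rad/s.
Step 2 — f₀ = ω₀/(2π) = 1290 Hz.
Step 3 — Series Q: Q = ω₀L/R = 8103·0.0136/44.1 = 2.499.
Step 4 — Bandwidth: Δω = ω₀/Q = 3243 rad/s; BW = Δω/(2π) = 516.1 Hz.

(a) f₀ = 1290 Hz  (b) Q = 2.499  (c) BW = 516.1 Hz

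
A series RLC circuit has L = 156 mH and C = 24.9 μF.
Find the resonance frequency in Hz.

Step 1 — Resonance condition Im(Z)=0 gives ω₀ = 1/√(LC).
Step 2 — ω₀ = 1/√(0.156·2.49e-05) = 507.4 rad/s.
Step 3 — f₀ = ω₀/(2π) = 80.75 Hz.

f₀ = 80.75 Hz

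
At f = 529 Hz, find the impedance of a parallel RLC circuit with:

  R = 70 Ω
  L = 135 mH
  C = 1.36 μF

Step 1 — Angular frequency: ω = 2π·f = 2π·529 = 3324 rad/s.
Step 2 — Component impedances:
  R: Z = R = 70 Ω
  L: Z = jωL = j·3324·0.135 = 0 + j448.7 Ω
  C: Z = 1/(jωC) = -j/(ω·C) = 0 - j221.2 Ω
Step 3 — Parallel combination: 1/Z_total = 1/R + 1/L + 1/C; Z_total = 68.24 - j10.95 Ω = 69.12∠-9.1° Ω.

Z = 68.24 - j10.95 Ω = 69.12∠-9.1° Ω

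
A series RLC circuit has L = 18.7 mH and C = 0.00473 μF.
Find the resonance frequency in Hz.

Step 1 — Resonance condition Im(Z)=0 gives ω₀ = 1/√(LC).
Step 2 — ω₀ = 1/√(0.0187·4.73e-09) = 1.063e+05 rad/s.
Step 3 — f₀ = ω₀/(2π) = 1.692e+04 Hz.

f₀ = 1.692e+04 Hz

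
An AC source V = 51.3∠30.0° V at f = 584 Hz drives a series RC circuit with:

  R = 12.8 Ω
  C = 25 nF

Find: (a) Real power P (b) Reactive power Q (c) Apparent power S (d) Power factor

Step 1 — Angular frequency: ω = 2π·f = 2π·584 = 3669 rad/s.
Step 2 — Component impedances:
  R: Z = R = 12.8 Ω
  C: Z = 1/(jωC) = -j/(ω·C) = 0 - j1.09e+04 Ω
Step 3 — Series combination: Z_total = R + C = 12.8 - j1.09e+04 Ω = 1.09e+04∠-89.9° Ω.
Step 4 — Source phasor: V = 51.3∠30.0° V = 44.43 + j25.65 V.
Step 5 — Current: I = V / Z = -0.002348 + j0.004078 A = 0.004706∠119.9° A.
Step 6 — Complex power: S = V·I* = 0.0002835 - j0.2414 VA.
Step 7 — Real power: P = Re(S) = 0.0002835 W.
Step 8 — Reactive power: Q = Im(S) = -0.2414 VAR.
Step 9 — Apparent power: |S| = 0.2414 VA.
Step 10 — Power factor: PF = P/|S| = 0.001174 (leading).

(a) P = 0.0002835 W  (b) Q = -0.2414 VAR  (c) S = 0.2414 VA  (d) PF = 0.001174 (leading)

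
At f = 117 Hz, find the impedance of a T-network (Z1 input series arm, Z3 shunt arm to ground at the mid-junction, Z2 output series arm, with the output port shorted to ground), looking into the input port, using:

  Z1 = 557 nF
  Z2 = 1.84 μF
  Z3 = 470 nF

Step 1 — Angular frequency: ω = 2π·f = 2π·117 = 735.1 rad/s.
Step 2 — Component impedances:
  Z1: Z = 1/(jωC) = -j/(ω·C) = 0 - j2442 Ω
  Z2: Z = 1/(jωC) = -j/(ω·C) = 0 - j739.3 Ω
  Z3: Z = 1/(jωC) = -j/(ω·C) = 0 - j2894 Ω
Step 3 — With the output port shorted to ground, the output series arm Z2 runs from the junction to ground; the shunt arm Z3 also runs from the junction to ground. They appear in parallel: Z3 || Z2 = 0 - j588.9 Ω.
Step 4 — Series with input arm Z1: Z_in = Z1 + (Z3 || Z2) = 0 - j3031 Ω = 3031∠-90.0° Ω.

Z = 0 - j3031 Ω = 3031∠-90.0° Ω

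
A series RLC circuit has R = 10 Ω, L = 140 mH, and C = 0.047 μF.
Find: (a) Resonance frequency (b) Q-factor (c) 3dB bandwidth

Step 1 — Resonance: ω₀ = 1/√(LC) = 1/√(0.14·4.7e-08) = 1.233e+04 rad/s.
Step 2 — f₀ = ω₀/(2π) = 1962 Hz.
Step 3 — Series Q: Q = ω₀L/R = 1.233e+04·0.14/10 = 172.6.
Step 4 — Bandwidth: Δω = ω₀/Q = 71.43 rad/s; BW = Δω/(2π) = 11.37 Hz.

(a) f₀ = 1962 Hz  (b) Q = 172.6  (c) BW = 11.37 Hz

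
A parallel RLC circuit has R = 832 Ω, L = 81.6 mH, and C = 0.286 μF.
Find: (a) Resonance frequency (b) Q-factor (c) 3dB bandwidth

Step 1 — Resonance: ω₀ = 1/√(LC) = 1/√(0.0816·2.86e-07) = 6546 rad/s.
Step 2 — f₀ = ω₀/(2π) = 1042 Hz.
Step 3 — Parallel Q: Q = R/(ω₀L) = 832/(6546·0.0816) = 1.558.
Step 4 — Bandwidth: Δω = ω₀/Q = 4203 rad/s; BW = Δω/(2π) = 668.9 Hz.

(a) f₀ = 1042 Hz  (b) Q = 1.558  (c) BW = 668.9 Hz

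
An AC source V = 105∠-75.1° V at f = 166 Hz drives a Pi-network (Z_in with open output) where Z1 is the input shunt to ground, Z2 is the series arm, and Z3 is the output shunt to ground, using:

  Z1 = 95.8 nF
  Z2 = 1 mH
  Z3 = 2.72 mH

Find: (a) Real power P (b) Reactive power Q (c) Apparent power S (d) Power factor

Step 1 — Angular frequency: ω = 2π·f = 2π·166 = 1043 rad/s.
Step 2 — Component impedances:
  Z1: Z = 1/(jωC) = -j/(ω·C) = 0 - j1.001e+04 Ω
  Z2: Z = jωL = j·1043·0.001 = 0 + j1.043 Ω
  Z3: Z = jωL = j·1043·0.00272 = 0 + j2.837 Ω
Step 3 — With open output, the series arm Z2 and the output shunt Z3 appear in series to ground: Z2 + Z3 = 0 + j3.88 Ω.
Step 4 — Parallel with input shunt Z1: Z_in = Z1 || (Z2 + Z3) = 0 + j3.881 Ω = 3.881∠90.0° Ω.
Step 5 — Source phasor: V = 105∠-75.1° V = 27 - j101.5 V.
Step 6 — Current: I = V / Z = -26.14 - j6.956 A = 27.05∠-165.1° A.
Step 7 — Complex power: S = V·I* = 0 + j2840 VA.
Step 8 — Real power: P = Re(S) = 0 W.
Step 9 — Reactive power: Q = Im(S) = 2840 VAR.
Step 10 — Apparent power: |S| = 2840 VA.
Step 11 — Power factor: PF = P/|S| = 0 (lagging).

(a) P = 0 W  (b) Q = 2840 VAR  (c) S = 2840 VA  (d) PF = 0 (lagging)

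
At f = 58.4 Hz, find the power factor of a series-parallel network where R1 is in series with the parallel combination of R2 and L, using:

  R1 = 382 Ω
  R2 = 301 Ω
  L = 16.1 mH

Step 1 — Angular frequency: ω = 2π·f = 2π·58.4 = 366.9 rad/s.
Step 2 — Component impedances:
  R1: Z = R = 382 Ω
  R2: Z = R = 301 Ω
  L: Z = jωL = j·366.9·0.0161 = 0 + j5.908 Ω
Step 3 — Parallel branch: R2 || L = 1/(1/R2 + 1/L) = 0.1159 + j5.905 Ω.
Step 4 — Series with R1: Z_total = R1 + (R2 || L) = 382.1 + j5.905 Ω = 382.2∠0.9° Ω.
Step 5 — Power factor: PF = cos(φ) = Re(Z)/|Z| = 382.12/382.16 = 0.9999.
Step 6 — Type: Im(Z) = 5.905 ⇒ lagging (phase φ = 0.9°).

PF = 0.9999 (lagging, φ = 0.9°)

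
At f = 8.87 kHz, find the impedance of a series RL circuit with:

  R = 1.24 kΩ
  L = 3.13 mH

Step 1 — Angular frequency: ω = 2π·f = 2π·8870 = 5.573e+04 rad/s.
Step 2 — Component impedances:
  R: Z = R = 1240 Ω
  L: Z = jωL = j·5.573e+04·0.00313 = 0 + j174.4 Ω
Step 3 — Series combination: Z_total = R + L = 1240 + j174.4 Ω = 1252∠8.0° Ω.

Z = 1240 + j174.4 Ω = 1252∠8.0° Ω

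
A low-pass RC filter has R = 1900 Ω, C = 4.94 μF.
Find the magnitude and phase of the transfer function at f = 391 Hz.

Step 1 — Angular frequency: ω = 2π·391 = 2457 rad/s.
Step 2 — Transfer function: H(jω) = 1/(1 + jωRC).
Step 3 — Denominator: 1 + jωRC = 1 + j·2457·1900·4.94e-06 = 1 + j23.06.
Step 4 — H = 0.001877 - j0.04329.
Step 5 — Magnitude: |H| = 0.04333 (-27.3 dB); phase: φ = -87.5°.

|H| = 0.04333 (-27.3 dB), φ = -87.5°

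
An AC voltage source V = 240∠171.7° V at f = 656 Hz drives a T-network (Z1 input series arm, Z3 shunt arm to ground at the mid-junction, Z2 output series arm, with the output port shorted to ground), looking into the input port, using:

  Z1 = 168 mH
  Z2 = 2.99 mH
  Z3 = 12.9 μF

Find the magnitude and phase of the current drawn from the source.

Step 1 — Angular frequency: ω = 2π·f = 2π·656 = 4122 rad/s.
Step 2 — Component impedances:
  Z1: Z = jωL = j·4122·0.168 = 0 + j692.5 Ω
  Z2: Z = jωL = j·4122·0.00299 = 0 + j12.32 Ω
  Z3: Z = 1/(jωC) = -j/(ω·C) = 0 - j18.81 Ω
Step 3 — With the output port shorted to ground, the output series arm Z2 runs from the junction to ground; the shunt arm Z3 also runs from the junction to ground. They appear in parallel: Z3 || Z2 = 0 + j35.75 Ω.
Step 4 — Series with input arm Z1: Z_in = Z1 + (Z3 || Z2) = 0 + j728.2 Ω = 728.2∠90.0° Ω.
Step 5 — Source phasor: V = 240∠171.7° V = -237.5 + j34.65 V.
Step 6 — Ohm's law: I = V / Z_total = (-237.5 + j34.65) / (0 + j728.2) = 0.04758 + j0.3261 A.
Step 7 — Convert to polar: |I| = 0.3296 A, ∠I = 81.7°.

I = 0.3296∠81.7° A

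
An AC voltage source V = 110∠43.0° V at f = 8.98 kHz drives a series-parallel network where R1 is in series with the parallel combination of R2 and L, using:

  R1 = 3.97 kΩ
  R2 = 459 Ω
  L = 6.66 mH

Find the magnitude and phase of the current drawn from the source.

Step 1 — Angular frequency: ω = 2π·f = 2π·8980 = 5.642e+04 rad/s.
Step 2 — Component impedances:
  R1: Z = R = 3970 Ω
  R2: Z = R = 459 Ω
  L: Z = jωL = j·5.642e+04·0.00666 = 0 + j375.8 Ω
Step 3 — Parallel branch: R2 || L = 1/(1/R2 + 1/L) = 184.2 + j225 Ω.
Step 4 — Series with R1: Z_total = R1 + (R2 || L) = 4154 + j225 Ω = 4160∠3.1° Ω.
Step 5 — Source phasor: V = 110∠43.0° V = 80.45 + j75.02 V.
Step 6 — Ohm's law: I = V / Z_total = (80.45 + j75.02) / (4154 + j225) = 0.02028 + j0.01696 A.
Step 7 — Convert to polar: |I| = 0.02644 A, ∠I = 39.9°.

I = 0.02644∠39.9° A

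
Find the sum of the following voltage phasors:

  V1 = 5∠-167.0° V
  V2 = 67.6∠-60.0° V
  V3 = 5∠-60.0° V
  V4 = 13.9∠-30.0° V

Step 1 — Convert each phasor to rectangular form:
  V1 = 5·(cos(-167.0°) + j·sin(-167.0°)) = -4.872 - j1.125 V
  V2 = 67.6·(cos(-60.0°) + j·sin(-60.0°)) = 33.8 - j58.54 V
  V3 = 5·(cos(-60.0°) + j·sin(-60.0°)) = 2.5 - j4.33 V
  V4 = 13.9·(cos(-30.0°) + j·sin(-30.0°)) = 12.04 - j6.95 V
Step 2 — Sum components: V_total = 43.47 - j70.95 V.
Step 3 — Convert to polar: |V_total| = 83.2 V, ∠V_total = -58.5°.

V_total = 83.2∠-58.5° V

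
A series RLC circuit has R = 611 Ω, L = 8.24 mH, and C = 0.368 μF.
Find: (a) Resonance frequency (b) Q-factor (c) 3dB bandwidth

Step 1 — Resonance condition Im(Z)=0 gives ω₀ = 1/√(LC).
Step 2 — ω₀ = 1/√(0.00824·3.68e-07) = 1.816e+04 rad/s.
Step 3 — f₀ = ω₀/(2π) = 2890 Hz.
Step 4 — Series Q: Q = ω₀L/R = 1.816e+04·0.00824/611 = 0.2449.
Step 5 — 3dB bandwidth: Δω = ω₀/Q = 7.415e+04 rad/s; BW = Δω/(2π) = 1.18e+04 Hz.

(a) f₀ = 2890 Hz  (b) Q = 0.2449  (c) BW = 1.18e+04 Hz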